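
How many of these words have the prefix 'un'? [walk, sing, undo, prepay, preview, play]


Checking each word for prefix 'un':
  'walk' -> no (count: 0)
  'sing' -> no (count: 0)
  'undo' -> YES, starts with 'un' (count: 1)
  'prepay' -> no (count: 1)
  'preview' -> no (count: 1)
  'play' -> no (count: 1)
Total with prefix 'un': 1

1


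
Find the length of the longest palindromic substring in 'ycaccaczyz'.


Scanning 'ycaccaczyz' for palindromic substrings.
Substring at positions 1-6: 'caccac'.
Check: reverse('caccac') = 'caccac' -> palindrome confirmed.
Neighbouring characters ('y' / 'z') break symmetry, so it cannot extend further.
No longer palindromic substring exists; longest length = 6

6


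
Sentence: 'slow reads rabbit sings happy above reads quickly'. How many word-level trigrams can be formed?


Word trigrams from [8] words:
  Trigram 1: (slow reads rabbit)
  Trigram 2: (reads rabbit sings)
  Trigram 3: (rabbit sings happy)
  Trigram 4: (sings happy above)
  Trigram 5: (happy above reads)
  Trigram 6: (above reads quickly)
Total word trigrams: 8 - 2 = 6

6


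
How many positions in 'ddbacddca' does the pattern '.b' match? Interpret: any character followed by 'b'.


Pattern: .b means any character followed by 'b'.
Scanning 'ddbacddca' position-by-position:
  Pos 0: window 'dd' -> no
  Pos 1: window 'db' -> MATCH
  Pos 2: window 'ba' -> no
  Pos 3: window 'ac' -> no
  Pos 4: window 'cd' -> no
  Pos 5: window 'dd' -> no
  Pos 6: window 'dc' -> no
  Pos 7: window 'ca' -> no
  Pos 8: window 'a' -> no
Total matches: 1

1


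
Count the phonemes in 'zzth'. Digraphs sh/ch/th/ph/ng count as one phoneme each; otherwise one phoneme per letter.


Parsing 'zzth' greedily, digraphs first:
  'z' -> consonant phoneme (phonemes so far: 1)
  'z' -> consonant phoneme (phonemes so far: 2)
  'th' -> digraph (1 consonant phoneme) (phonemes so far: 3)
Total phonemes: 3

3


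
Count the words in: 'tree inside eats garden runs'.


Counting words by splitting on spaces:
  Word 1: 'tree'
  Word 2: 'inside'
  Word 3: 'eats'
  Word 4: 'garden'
  Word 5: 'runs'
Total words: 5

5


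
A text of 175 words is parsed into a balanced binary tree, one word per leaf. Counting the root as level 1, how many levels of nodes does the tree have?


In a balanced binary tree with n leaves the deepest leaf is ceil(log2(n)) edges below the root,
so counting node levels inclusive of root and leaves gives ceil(log2(n)) + 1 levels.
log2(175) = 7.4512
ceil(7.4512) = 8
levels = 8 + 1 = 9

9


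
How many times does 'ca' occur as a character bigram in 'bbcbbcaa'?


Scanning 'bbcbbcaa' for bigram 'ca':
  Position 0: 'bb' -> no
  Position 1: 'bc' -> no
  Position 2: 'cb' -> no
  Position 3: 'bb' -> no
  Position 4: 'bc' -> no
  Position 5: 'ca' -> MATCH
  Position 6: 'aa' -> no
Total matches: 1

1


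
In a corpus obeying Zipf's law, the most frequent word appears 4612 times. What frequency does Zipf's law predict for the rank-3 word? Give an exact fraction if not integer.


Zipf's law: freq(rank) = f1 / rank
f1 = 4612, rank = 3
freq = 4612 / 3
GCD(4612, 3) = 1
Simplified: 4612/3

4612/3


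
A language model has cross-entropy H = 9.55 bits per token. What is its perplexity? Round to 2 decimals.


Perplexity formula: PP = 2^H
H = 9.55
PP = 2^9.55
Decompose: 2^9.55 = 2^9 * 2^0.55
2^9 = 512, 2^0.55 ~ 1.4640857
PP ~ 512 * 1.4640857 = 749.6118784
Rounded to 2 decimals: 749.61

749.61


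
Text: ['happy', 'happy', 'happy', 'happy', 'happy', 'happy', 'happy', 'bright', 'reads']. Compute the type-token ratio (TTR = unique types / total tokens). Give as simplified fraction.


Tokens: 9
Unique types: ('bright', 'happy', 'reads') = 3
TTR = 3/9
Simplify: divide both by 3 -> 1/3
TTR = 1/3

1/3


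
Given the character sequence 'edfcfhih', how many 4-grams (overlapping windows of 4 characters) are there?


String 'edfcfhih' has length L = 8.
Number of overlapping n-grams = L - n + 1
Substituting: 8 - 4 + 1 = 5

5


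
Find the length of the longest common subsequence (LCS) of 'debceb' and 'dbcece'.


DP table for LCS of 'debceb' and 'dbcece':
       d  b  c  e  c  e
    0  0  0  0  0  0  0
  d 0  1  1  1  1  1  1
  e 0  1  1  1  2  2  2
  b 0  1  2  2  2  2  2
  c 0  1  2  3  3  3  3
  e 0  1  2  3  4  4  4
  b 0  1  2  3  4  4  4
LCS: 'dece'
LCS length = 4

4


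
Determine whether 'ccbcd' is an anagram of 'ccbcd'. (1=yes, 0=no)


Sort characters of 'ccbcd': 'bcccd'
Sort characters of 'ccbcd': 'bcccd'
Sorted forms match -> they ARE anagrams
Result: 1

1


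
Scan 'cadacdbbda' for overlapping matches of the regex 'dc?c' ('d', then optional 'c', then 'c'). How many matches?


Pattern: dc?c means 'd', then optional 'c', then 'c'.
Scanning 'cadacdbbda' position-by-position:
  Pos 0: window 'cad' -> no
  Pos 1: window 'ada' -> no
  Pos 2: window 'dac' -> no
  Pos 3: window 'acd' -> no
  Pos 4: window 'cdb' -> no
  Pos 5: window 'dbb' -> no
  Pos 6: window 'bbd' -> no
  Pos 7: window 'bda' -> no
  Pos 8: window 'da' -> no
  Pos 9: window 'a' -> no
Total matches: 0

0


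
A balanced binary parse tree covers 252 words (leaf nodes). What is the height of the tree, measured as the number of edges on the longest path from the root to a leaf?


In a balanced binary tree with n leaves the deepest leaf is ceil(log2(n)) edges below the root.
log2(252) = 7.9773
ceil(7.9773) = 8
height (edges) = 8

8


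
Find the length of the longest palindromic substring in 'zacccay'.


Scanning 'zacccay' for palindromic substrings.
Substring at positions 1-5: 'accca'.
Check: reverse('accca') = 'accca' -> palindrome confirmed.
Neighbouring characters ('z' / 'y') break symmetry, so it cannot extend further.
No longer palindromic substring exists; longest length = 5

5


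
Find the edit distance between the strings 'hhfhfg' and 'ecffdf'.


Building DP table for s1='hhfhfg' (len 6) and s2='ecffdf' (len 6):
       e  c  f  f  d  f
    0  1  2  3  4  5  6
  h 1  1  2  3  4  5  6
  h 2  2  2  3  4  5  6
  f 3  3  3  2  3  4  5
  h 4  4  4  3  3  4  5
  f 5  5  5  4  3  4  4
  g 6  6  6  5  4  4  5
Edit distance = dp[6][6] = 5

5


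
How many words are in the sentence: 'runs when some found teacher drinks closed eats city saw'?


Counting words by splitting on spaces:
  Word 1: 'runs'
  Word 2: 'when'
  Word 3: 'some'
  Word 4: 'found'
  Word 5: 'teacher'
  Word 6: 'drinks'
  Word 7: 'closed'
  Word 8: 'eats'
  Word 9: 'city'
  Word 10: 'saw'
Total words: 10

10


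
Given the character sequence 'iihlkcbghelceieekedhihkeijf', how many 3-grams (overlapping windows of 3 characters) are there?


String 'iihlkcbghelceieekedhihkeijf' has length L = 27.
Number of overlapping n-grams = L - n + 1
Substituting: 27 - 3 + 1 = 25

25


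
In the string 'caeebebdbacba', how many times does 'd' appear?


Scanning 'caeebebdbacba' for 'd':
  Position 7: 'd' -> MATCH (count: 1)
Total occurrences of 'd': 1

1


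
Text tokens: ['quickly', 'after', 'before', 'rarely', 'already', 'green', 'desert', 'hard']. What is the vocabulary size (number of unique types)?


Listing all tokens and tracking unique types:
  Token 1: 'quickly' -> NEW (unique so far: 1)
  Token 2: 'after' -> NEW (unique so far: 2)
  Token 3: 'before' -> NEW (unique so far: 3)
  Token 4: 'rarely' -> NEW (unique so far: 4)
  Token 5: 'already' -> NEW (unique so far: 5)
  Token 6: 'green' -> NEW (unique so far: 6)
  Token 7: 'desert' -> NEW (unique so far: 7)
  Token 8: 'hard' -> NEW (unique so far: 8)
Unique types: ('after', 'already', 'before', 'desert', 'green', 'hard', 'quickly', 'rarely')
Vocabulary size: 8

8


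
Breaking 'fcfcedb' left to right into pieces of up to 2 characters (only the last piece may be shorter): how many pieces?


'fcfcedb' has 7 characters.
Chunking with max size 2:
  Chunk 1: 'fc' (positions 0-1)
  Chunk 2: 'fc' (positions 2-3)
  Chunk 3: 'ed' (positions 4-5)
  Chunk 4: 'b' (positions 6-6)
Total chunks: ceil(7 / 2) = 4

4


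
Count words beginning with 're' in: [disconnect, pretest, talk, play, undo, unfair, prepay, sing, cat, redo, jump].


Checking each word for prefix 're':
  'disconnect' -> no (count: 0)
  'pretest' -> no (count: 0)
  'talk' -> no (count: 0)
  'play' -> no (count: 0)
  'undo' -> no (count: 0)
  'unfair' -> no (count: 0)
  'prepay' -> no (count: 0)
  'sing' -> no (count: 0)
  'cat' -> no (count: 0)
  'redo' -> YES, starts with 're' (count: 1)
  'jump' -> no (count: 1)
Total with prefix 're': 1

1


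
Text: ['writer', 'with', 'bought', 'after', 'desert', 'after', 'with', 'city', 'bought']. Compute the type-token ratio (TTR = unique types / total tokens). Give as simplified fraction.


Tokens: 9
Unique types: ('after', 'bought', 'city', 'desert', 'with', 'writer') = 6
TTR = 6/9
Simplify: divide both by 3 -> 2/3
TTR = 2/3

2/3


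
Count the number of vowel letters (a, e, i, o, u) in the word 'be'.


Scanning each character of 'be':
  Position 1: 'b' -> consonant (running count: 0)
  Position 2: 'e' -> vowel (running count: 1)
Total vowels: 1

1


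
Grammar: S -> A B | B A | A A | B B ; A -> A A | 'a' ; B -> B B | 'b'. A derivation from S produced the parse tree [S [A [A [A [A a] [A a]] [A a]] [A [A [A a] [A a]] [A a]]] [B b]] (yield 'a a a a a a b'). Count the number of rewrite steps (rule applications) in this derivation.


Every bracketed nonterminal node [X ...] in the tree is produced by exactly one rule application.
Reading the tree off as a leftmost derivation:
  Step 1: S  =>  A B   (applied S -> A B)
  Step 2: A B  =>  A A B   (applied A -> A A)
  Step 3: A A B  =>  A A A B   (applied A -> A A)
  Step 4: A A A B  =>  A A A A B   (applied A -> A A)
  Step 5: A A A A B  =>  a A A A B   (applied A -> a)
  Step 6: a A A A B  =>  a a A A B   (applied A -> a)
  Step 7: a a A A B  =>  a a a A B   (applied A -> a)
  Step 8: a a a A B  =>  a a a A A B   (applied A -> A A)
  Step 9: a a a A A B  =>  a a a A A A B   (applied A -> A A)
  Step 10: a a a A A A B  =>  a a a a A A B   (applied A -> a)
  Step 11: a a a a A A B  =>  a a a a a A B   (applied A -> a)
  Step 12: a a a a a A B  =>  a a a a a a B   (applied A -> a)
  Step 13: a a a a a a B  =>  a a a a a a b   (applied B -> b)
Final yield: a a a a a a b
Total rewrite steps: 13

13


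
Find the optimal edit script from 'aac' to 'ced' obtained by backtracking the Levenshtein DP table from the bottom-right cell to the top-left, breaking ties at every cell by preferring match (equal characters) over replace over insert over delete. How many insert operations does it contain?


Edit distance = 3. Backtracking from cell (3, 3) with preference match > replace > insert > delete,
then listing the resulting alignment 'aac' -> 'ced' left to right:
  Step 1: replace a->c
  Step 2: replace a->e
  Step 3: replace c->d
Total insertions: 0

0


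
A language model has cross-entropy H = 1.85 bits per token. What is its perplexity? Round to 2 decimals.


Perplexity formula: PP = 2^H
H = 1.85
PP = 2^1.85
Decompose: 2^1.85 = 2^1 * 2^0.85
2^1 = 2, 2^0.85 ~ 1.8025009
PP ~ 2 * 1.8025009 = 3.6050018
Rounded to 2 decimals: 3.61

3.61


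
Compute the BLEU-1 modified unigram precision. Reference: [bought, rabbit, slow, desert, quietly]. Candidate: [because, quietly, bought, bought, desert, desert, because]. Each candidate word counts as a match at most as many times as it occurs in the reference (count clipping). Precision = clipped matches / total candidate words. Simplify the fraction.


Reference word counts: {'bought': 1, 'desert': 1, 'quietly': 1, 'rabbit': 1, 'slow': 1}
Checking each candidate word (with clipping):
  'because' -> not in reference -> no match (matches: 0)
  'quietly' -> in reference (ref count 1, used 1/1) -> match (matches: 1)
  'bought' -> in reference (ref count 1, used 1/1) -> match (matches: 2)
  'bought' -> ref count 1 already used up (1/1) -> clipped, no match (matches: 2)
  'desert' -> in reference (ref count 1, used 1/1) -> match (matches: 3)
  'desert' -> ref count 1 already used up (1/1) -> clipped, no match (matches: 3)
  'because' -> not in reference -> no match (matches: 3)
Clipped matches: 3, Candidate length: 7
Precision = 3/7

3/7


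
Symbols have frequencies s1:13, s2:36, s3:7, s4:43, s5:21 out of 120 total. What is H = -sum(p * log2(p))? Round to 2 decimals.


Computing entropy H = -sum(p_i * log2(p_i)):
  s1: p = 13/120 = 0.1083, -p*log2(p) = 0.3474
  s2: p = 36/120 = 0.3000, -p*log2(p) = 0.5211
  s3: p = 7/120 = 0.0583, -p*log2(p) = 0.2391
  s4: p = 43/120 = 0.3583, -p*log2(p) = 0.5306
  s5: p = 21/120 = 0.1750, -p*log2(p) = 0.4401
H = sum of terms = 2.0783
Rounded to 2 decimals: 2.08

2.08


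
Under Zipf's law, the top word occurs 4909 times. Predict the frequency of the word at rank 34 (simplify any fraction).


Zipf's law: freq(rank) = f1 / rank
f1 = 4909, rank = 34
freq = 4909 / 34
GCD(4909, 34) = 1
Simplified: 4909/34

4909/34


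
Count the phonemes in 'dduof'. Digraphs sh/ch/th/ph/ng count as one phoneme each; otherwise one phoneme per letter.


Parsing 'dduof' greedily, digraphs first:
  'd' -> consonant phoneme (phonemes so far: 1)
  'd' -> consonant phoneme (phonemes so far: 2)
  'u' -> vowel phoneme (phonemes so far: 3)
  'o' -> vowel phoneme (phonemes so far: 4)
  'f' -> consonant phoneme (phonemes so far: 5)
Total phonemes: 5

5


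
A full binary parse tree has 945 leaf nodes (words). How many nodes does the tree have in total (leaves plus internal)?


Leaf nodes (terminals): 945
Internal nodes = n - 1 = 945 - 1 = 944
Total = leaves + internal = 945 + 944 = 1889

1889


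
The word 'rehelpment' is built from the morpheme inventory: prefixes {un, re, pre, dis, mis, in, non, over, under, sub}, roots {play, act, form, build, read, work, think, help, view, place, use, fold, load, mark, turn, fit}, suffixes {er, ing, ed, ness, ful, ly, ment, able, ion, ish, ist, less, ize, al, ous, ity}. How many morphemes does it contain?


Segmenting 'rehelpment' against the inventory:
  're' -> prefix (morpheme 1)
  'help' -> root (morpheme 2)
  'ment' -> suffix (morpheme 3)
Total morphemes: 3

3


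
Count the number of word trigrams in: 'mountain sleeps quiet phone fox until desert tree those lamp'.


Word trigrams from [10] words:
  Trigram 1: (mountain sleeps quiet)
  Trigram 2: (sleeps quiet phone)
  Trigram 3: (quiet phone fox)
  Trigram 4: (phone fox until)
  Trigram 5: (fox until desert)
  Trigram 6: (until desert tree)
  Trigram 7: (desert tree those)
  Trigram 8: (tree those lamp)
Total word trigrams: 10 - 2 = 8

8


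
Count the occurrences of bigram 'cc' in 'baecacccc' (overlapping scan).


Scanning 'baecacccc' for bigram 'cc':
  Position 0: 'ba' -> no
  Position 1: 'ae' -> no
  Position 2: 'ec' -> no
  Position 3: 'ca' -> no
  Position 4: 'ac' -> no
  Position 5: 'cc' -> MATCH
  Position 6: 'cc' -> MATCH
  Position 7: 'cc' -> MATCH
Total matches: 3

3


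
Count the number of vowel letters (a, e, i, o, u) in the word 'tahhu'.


Scanning each character of 'tahhu':
  Position 1: 't' -> consonant (running count: 0)
  Position 2: 'a' -> vowel (running count: 1)
  Position 3: 'h' -> consonant (running count: 1)
  Position 4: 'h' -> consonant (running count: 1)
  Position 5: 'u' -> vowel (running count: 2)
Total vowels: 2

2


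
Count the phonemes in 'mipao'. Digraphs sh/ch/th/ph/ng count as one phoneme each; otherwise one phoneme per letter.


Parsing 'mipao' greedily, digraphs first:
  'm' -> consonant phoneme (phonemes so far: 1)
  'i' -> vowel phoneme (phonemes so far: 2)
  'p' -> consonant phoneme (phonemes so far: 3)
  'a' -> vowel phoneme (phonemes so far: 4)
  'o' -> vowel phoneme (phonemes so far: 5)
Total phonemes: 5

5


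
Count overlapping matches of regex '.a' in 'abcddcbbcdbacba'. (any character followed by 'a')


Pattern: .a means any character followed by 'a'.
Scanning 'abcddcbbcdbacba' position-by-position:
  Pos 0: window 'ab' -> no
  Pos 1: window 'bc' -> no
  Pos 2: window 'cd' -> no
  Pos 3: window 'dd' -> no
  Pos 4: window 'dc' -> no
  Pos 5: window 'cb' -> no
  Pos 6: window 'bb' -> no
  Pos 7: window 'bc' -> no
  Pos 8: window 'cd' -> no
  Pos 9: window 'db' -> no
  Pos 10: window 'ba' -> MATCH
  Pos 11: window 'ac' -> no
  Pos 12: window 'cb' -> no
  Pos 13: window 'ba' -> MATCH
  Pos 14: window 'a' -> no
Total matches: 2

2


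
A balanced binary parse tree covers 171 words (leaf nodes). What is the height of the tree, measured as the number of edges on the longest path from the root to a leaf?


In a balanced binary tree with n leaves the deepest leaf is ceil(log2(n)) edges below the root.
log2(171) = 7.4179
ceil(7.4179) = 8
height (edges) = 8

8


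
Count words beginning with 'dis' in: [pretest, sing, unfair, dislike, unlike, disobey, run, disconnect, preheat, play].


Checking each word for prefix 'dis':
  'pretest' -> no (count: 0)
  'sing' -> no (count: 0)
  'unfair' -> no (count: 0)
  'dislike' -> YES, starts with 'dis' (count: 1)
  'unlike' -> no (count: 1)
  'disobey' -> YES, starts with 'dis' (count: 2)
  'run' -> no (count: 2)
  'disconnect' -> YES, starts with 'dis' (count: 3)
  'preheat' -> no (count: 3)
  'play' -> no (count: 3)
Total with prefix 'dis': 3

3


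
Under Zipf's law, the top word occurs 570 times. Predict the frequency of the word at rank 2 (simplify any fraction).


Zipf's law: freq(rank) = f1 / rank
f1 = 570, rank = 2
freq = 570 / 2
= 285

285


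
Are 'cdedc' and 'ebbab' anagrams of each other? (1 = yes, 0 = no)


Sort characters of 'cdedc': 'ccdde'
Sort characters of 'ebbab': 'abbbe'
Sorted forms differ -> they are NOT anagrams
Result: 0

0


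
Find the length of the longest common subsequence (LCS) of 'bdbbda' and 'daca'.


DP table for LCS of 'bdbbda' and 'daca':
       d  a  c  a
    0  0  0  0  0
  b 0  0  0  0  0
  d 0  1  1  1  1
  b 0  1  1  1  1
  b 0  1  1  1  1
  d 0  1  1  1  1
  a 0  1  2  2  2
LCS: 'da'
LCS length = 2

2


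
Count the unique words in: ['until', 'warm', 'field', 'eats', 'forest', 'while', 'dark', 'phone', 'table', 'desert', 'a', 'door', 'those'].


Listing all tokens and tracking unique types:
  Token 1: 'until' -> NEW (unique so far: 1)
  Token 2: 'warm' -> NEW (unique so far: 2)
  Token 3: 'field' -> NEW (unique so far: 3)
  Token 4: 'eats' -> NEW (unique so far: 4)
  Token 5: 'forest' -> NEW (unique so far: 5)
  Token 6: 'while' -> NEW (unique so far: 6)
  Token 7: 'dark' -> NEW (unique so far: 7)
  Token 8: 'phone' -> NEW (unique so far: 8)
  Token 9: 'table' -> NEW (unique so far: 9)
  Token 10: 'desert' -> NEW (unique so far: 10)
  Token 11: 'a' -> NEW (unique so far: 11)
  Token 12: 'door' -> NEW (unique so far: 12)
  Token 13: 'those' -> NEW (unique so far: 13)
Unique types: ('a', 'dark', 'desert', 'door', 'eats', 'field', 'forest', 'phone', 'table', 'those', 'until', 'warm', 'while')
Vocabulary size: 13

13


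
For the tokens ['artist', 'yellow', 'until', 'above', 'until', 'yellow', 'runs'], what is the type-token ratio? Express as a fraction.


Tokens: 7
Unique types: ('above', 'artist', 'runs', 'until', 'yellow') = 5
TTR = 5/7
Already in lowest terms.

5/7


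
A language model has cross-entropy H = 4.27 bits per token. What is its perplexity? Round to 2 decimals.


Perplexity formula: PP = 2^H
H = 4.27
PP = 2^4.27
Decompose: 2^4.27 = 2^4 * 2^0.27
2^4 = 16, 2^0.27 ~ 1.2058078
PP ~ 16 * 1.2058078 = 19.2929248
Rounded to 2 decimals: 19.29

19.29


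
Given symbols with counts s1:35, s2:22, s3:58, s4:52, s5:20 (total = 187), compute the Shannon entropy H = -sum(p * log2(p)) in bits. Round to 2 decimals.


Computing entropy H = -sum(p_i * log2(p_i)):
  s1: p = 35/187 = 0.1872, -p*log2(p) = 0.4525
  s2: p = 22/187 = 0.1176, -p*log2(p) = 0.3632
  s3: p = 58/187 = 0.3102, -p*log2(p) = 0.5238
  s4: p = 52/187 = 0.2781, -p*log2(p) = 0.5135
  s5: p = 20/187 = 0.1070, -p*log2(p) = 0.3449
H = sum of terms = 2.1979
Rounded to 2 decimals: 2.20

2.20


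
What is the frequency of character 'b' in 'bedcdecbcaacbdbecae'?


Scanning 'bedcdecbcaacbdbecae' for 'b':
  Position 0: 'b' -> MATCH (count: 1)
  Position 7: 'b' -> MATCH (count: 2)
  Position 12: 'b' -> MATCH (count: 3)
  Position 14: 'b' -> MATCH (count: 4)
Total occurrences of 'b': 4

4


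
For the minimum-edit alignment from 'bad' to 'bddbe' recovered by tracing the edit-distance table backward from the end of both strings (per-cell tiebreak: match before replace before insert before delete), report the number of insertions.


Edit distance = 3. Backtracking from cell (3, 5) with preference match > replace > insert > delete,
then listing the resulting alignment 'bad' -> 'bddbe' left to right:
  Step 1: keep 'b'
  Step 2: replace a->d
  Step 3: keep 'd'
  Step 4: insert 'b' [insertion #1]
  Step 5: insert 'e' [insertion #2]
Total insertions: 2

2


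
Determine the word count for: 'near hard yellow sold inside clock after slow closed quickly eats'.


Counting words by splitting on spaces:
  Word 1: 'near'
  Word 2: 'hard'
  Word 3: 'yellow'
  Word 4: 'sold'
  Word 5: 'inside'
  Word 6: 'clock'
  Word 7: 'after'
  Word 8: 'slow'
  Word 9: 'closed'
  Word 10: 'quickly'
  Word 11: 'eats'
Total words: 11

11


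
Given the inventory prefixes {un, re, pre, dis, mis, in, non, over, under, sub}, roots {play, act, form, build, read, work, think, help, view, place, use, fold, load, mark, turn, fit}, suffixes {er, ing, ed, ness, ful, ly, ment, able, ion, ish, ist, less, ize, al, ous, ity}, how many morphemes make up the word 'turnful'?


Segmenting 'turnful' against the inventory:
  'turn' -> root (morpheme 1)
  'ful' -> suffix (morpheme 2)
Total morphemes: 2

2


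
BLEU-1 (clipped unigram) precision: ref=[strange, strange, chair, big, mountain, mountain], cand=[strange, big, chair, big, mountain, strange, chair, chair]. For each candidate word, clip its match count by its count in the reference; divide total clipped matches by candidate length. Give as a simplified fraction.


Reference word counts: {'big': 1, 'chair': 1, 'mountain': 2, 'strange': 2}
Checking each candidate word (with clipping):
  'strange' -> in reference (ref count 2, used 1/2) -> match (matches: 1)
  'big' -> in reference (ref count 1, used 1/1) -> match (matches: 2)
  'chair' -> in reference (ref count 1, used 1/1) -> match (matches: 3)
  'big' -> ref count 1 already used up (1/1) -> clipped, no match (matches: 3)
  'mountain' -> in reference (ref count 2, used 1/2) -> match (matches: 4)
  'strange' -> in reference (ref count 2, used 2/2) -> match (matches: 5)
  'chair' -> ref count 1 already used up (1/1) -> clipped, no match (matches: 5)
  'chair' -> ref count 1 already used up (1/1) -> clipped, no match (matches: 5)
Clipped matches: 5, Candidate length: 8
Precision = 5/8

5/8


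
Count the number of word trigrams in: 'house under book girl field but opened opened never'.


Word trigrams from [9] words:
  Trigram 1: (house under book)
  Trigram 2: (under book girl)
  Trigram 3: (book girl field)
  Trigram 4: (girl field but)
  Trigram 5: (field but opened)
  Trigram 6: (but opened opened)
  Trigram 7: (opened opened never)
Total word trigrams: 9 - 2 = 7

7


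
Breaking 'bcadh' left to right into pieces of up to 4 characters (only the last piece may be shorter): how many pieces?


'bcadh' has 5 characters.
Chunking with max size 4:
  Chunk 1: 'bcad' (positions 0-3)
  Chunk 2: 'h' (positions 4-4)
Total chunks: ceil(5 / 4) = 2

2


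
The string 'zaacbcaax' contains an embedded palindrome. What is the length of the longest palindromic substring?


Scanning 'zaacbcaax' for palindromic substrings.
Substring at positions 1-7: 'aacbcaa'.
Check: reverse('aacbcaa') = 'aacbcaa' -> palindrome confirmed.
Neighbouring characters ('z' / 'x') break symmetry, so it cannot extend further.
No longer palindromic substring exists; longest length = 7

7


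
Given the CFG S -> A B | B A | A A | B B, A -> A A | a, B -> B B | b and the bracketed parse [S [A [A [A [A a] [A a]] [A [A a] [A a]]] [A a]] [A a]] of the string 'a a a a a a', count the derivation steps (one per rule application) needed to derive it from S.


Every bracketed nonterminal node [X ...] in the tree is produced by exactly one rule application.
Reading the tree off as a leftmost derivation:
  Step 1: S  =>  A A   (applied S -> A A)
  Step 2: A A  =>  A A A   (applied A -> A A)
  Step 3: A A A  =>  A A A A   (applied A -> A A)
  Step 4: A A A A  =>  A A A A A   (applied A -> A A)
  Step 5: A A A A A  =>  a A A A A   (applied A -> a)
  Step 6: a A A A A  =>  a a A A A   (applied A -> a)
  Step 7: a a A A A  =>  a a A A A A   (applied A -> A A)
  Step 8: a a A A A A  =>  a a a A A A   (applied A -> a)
  Step 9: a a a A A A  =>  a a a a A A   (applied A -> a)
  Step 10: a a a a A A  =>  a a a a a A   (applied A -> a)
  Step 11: a a a a a A  =>  a a a a a a   (applied A -> a)
Final yield: a a a a a a
Total rewrite steps: 11

11


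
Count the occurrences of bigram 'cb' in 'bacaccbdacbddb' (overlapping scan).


Scanning 'bacaccbdacbddb' for bigram 'cb':
  Position 0: 'ba' -> no
  Position 1: 'ac' -> no
  Position 2: 'ca' -> no
  Position 3: 'ac' -> no
  Position 4: 'cc' -> no
  Position 5: 'cb' -> MATCH
  Position 6: 'bd' -> no
  Position 7: 'da' -> no
  Position 8: 'ac' -> no
  Position 9: 'cb' -> MATCH
  Position 10: 'bd' -> no
  Position 11: 'dd' -> no
  Position 12: 'db' -> no
Total matches: 2

2


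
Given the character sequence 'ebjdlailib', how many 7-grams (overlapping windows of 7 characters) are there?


String 'ebjdlailib' has length L = 10.
Number of overlapping n-grams = L - n + 1
Substituting: 10 - 7 + 1 = 4

4


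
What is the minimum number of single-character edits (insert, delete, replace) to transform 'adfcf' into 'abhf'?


Building DP table for s1='adfcf' (len 5) and s2='abhf' (len 4):
       a  b  h  f
    0  1  2  3  4
  a 1  0  1  2  3
  d 2  1  1  2  3
  f 3  2  2  2  2
  c 4  3  3  3  3
  f 5  4  4  4  3
Edit distance = dp[5][4] = 3

3


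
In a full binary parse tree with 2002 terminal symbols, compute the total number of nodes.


Leaf nodes (terminals): 2002
Internal nodes = n - 1 = 2002 - 1 = 2001
Total = leaves + internal = 2002 + 2001 = 4003

4003


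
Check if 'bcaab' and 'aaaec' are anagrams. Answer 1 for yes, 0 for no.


Sort characters of 'bcaab': 'aabbc'
Sort characters of 'aaaec': 'aaace'
Sorted forms differ -> they are NOT anagrams
Result: 0

0


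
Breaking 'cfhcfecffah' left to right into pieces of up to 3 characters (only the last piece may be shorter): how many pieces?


'cfhcfecffah' has 11 characters.
Chunking with max size 3:
  Chunk 1: 'cfh' (positions 0-2)
  Chunk 2: 'cfe' (positions 3-5)
  Chunk 3: 'cff' (positions 6-8)
  Chunk 4: 'ah' (positions 9-10)
Total chunks: ceil(11 / 3) = 4

4


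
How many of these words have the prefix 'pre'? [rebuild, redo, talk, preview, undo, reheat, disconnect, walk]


Checking each word for prefix 'pre':
  'rebuild' -> no (count: 0)
  'redo' -> no (count: 0)
  'talk' -> no (count: 0)
  'preview' -> YES, starts with 'pre' (count: 1)
  'undo' -> no (count: 1)
  'reheat' -> no (count: 1)
  'disconnect' -> no (count: 1)
  'walk' -> no (count: 1)
Total with prefix 'pre': 1

1


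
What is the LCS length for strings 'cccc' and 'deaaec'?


DP table for LCS of 'cccc' and 'deaaec':
       d  e  a  a  e  c
    0  0  0  0  0  0  0
  c 0  0  0  0  0  0  1
  c 0  0  0  0  0  0  1
  c 0  0  0  0  0  0  1
  c 0  0  0  0  0  0  1
LCS: 'c'
LCS length = 1

1


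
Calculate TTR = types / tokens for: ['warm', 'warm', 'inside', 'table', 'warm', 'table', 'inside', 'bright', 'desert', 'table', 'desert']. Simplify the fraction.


Tokens: 11
Unique types: ('bright', 'desert', 'inside', 'table', 'warm') = 5
TTR = 5/11
Already in lowest terms.

5/11


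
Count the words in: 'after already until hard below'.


Counting words by splitting on spaces:
  Word 1: 'after'
  Word 2: 'already'
  Word 3: 'until'
  Word 4: 'hard'
  Word 5: 'below'
Total words: 5

5


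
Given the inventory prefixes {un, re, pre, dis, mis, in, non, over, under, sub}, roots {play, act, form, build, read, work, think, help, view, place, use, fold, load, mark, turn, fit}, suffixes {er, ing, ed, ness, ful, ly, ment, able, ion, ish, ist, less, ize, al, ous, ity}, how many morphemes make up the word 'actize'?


Segmenting 'actize' against the inventory:
  'act' -> root (morpheme 1)
  'ize' -> suffix (morpheme 2)
Total morphemes: 2

2


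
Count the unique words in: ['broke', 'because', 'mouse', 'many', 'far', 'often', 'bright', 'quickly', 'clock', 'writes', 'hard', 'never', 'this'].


Listing all tokens and tracking unique types:
  Token 1: 'broke' -> NEW (unique so far: 1)
  Token 2: 'because' -> NEW (unique so far: 2)
  Token 3: 'mouse' -> NEW (unique so far: 3)
  Token 4: 'many' -> NEW (unique so far: 4)
  Token 5: 'far' -> NEW (unique so far: 5)
  Token 6: 'often' -> NEW (unique so far: 6)
  Token 7: 'bright' -> NEW (unique so far: 7)
  Token 8: 'quickly' -> NEW (unique so far: 8)
  Token 9: 'clock' -> NEW (unique so far: 9)
  Token 10: 'writes' -> NEW (unique so far: 10)
  Token 11: 'hard' -> NEW (unique so far: 11)
  Token 12: 'never' -> NEW (unique so far: 12)
  Token 13: 'this' -> NEW (unique so far: 13)
Unique types: ('because', 'bright', 'broke', 'clock', 'far', 'hard', 'many', 'mouse', 'never', 'often', 'quickly', 'this', 'writes')
Vocabulary size: 13

13


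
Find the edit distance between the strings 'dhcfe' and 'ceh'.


Building DP table for s1='dhcfe' (len 5) and s2='ceh' (len 3):
       c  e  h
    0  1  2  3
  d 1  1  2  3
  h 2  2  2  2
  c 3  2  3  3
  f 4  3  3  4
  e 5  4  3  4
Edit distance = dp[5][3] = 4

4


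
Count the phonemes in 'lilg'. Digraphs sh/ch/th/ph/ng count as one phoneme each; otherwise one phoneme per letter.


Parsing 'lilg' greedily, digraphs first:
  'l' -> consonant phoneme (phonemes so far: 1)
  'i' -> vowel phoneme (phonemes so far: 2)
  'l' -> consonant phoneme (phonemes so far: 3)
  'g' -> consonant phoneme (phonemes so far: 4)
Total phonemes: 4

4


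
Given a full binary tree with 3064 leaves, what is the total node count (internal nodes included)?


Leaf nodes (terminals): 3064
Internal nodes = n - 1 = 3064 - 1 = 3063
Total = leaves + internal = 3064 + 3063 = 6127

6127


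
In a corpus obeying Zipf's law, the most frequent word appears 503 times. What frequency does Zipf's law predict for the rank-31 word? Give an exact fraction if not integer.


Zipf's law: freq(rank) = f1 / rank
f1 = 503, rank = 31
freq = 503 / 31
GCD(503, 31) = 1
Simplified: 503/31

503/31


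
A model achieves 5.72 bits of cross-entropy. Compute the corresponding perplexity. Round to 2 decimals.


Perplexity formula: PP = 2^H
H = 5.72
PP = 2^5.72
Decompose: 2^5.72 = 2^5 * 2^0.72
2^5 = 32, 2^0.72 ~ 1.6471820
PP ~ 32 * 1.6471820 = 52.7098240
Rounded to 2 decimals: 52.71

52.71


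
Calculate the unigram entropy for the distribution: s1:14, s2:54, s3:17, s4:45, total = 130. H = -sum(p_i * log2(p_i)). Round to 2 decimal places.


Computing entropy H = -sum(p_i * log2(p_i)):
  s1: p = 14/130 = 0.1077, -p*log2(p) = 0.3462
  s2: p = 54/130 = 0.4154, -p*log2(p) = 0.5265
  s3: p = 17/130 = 0.1308, -p*log2(p) = 0.3838
  s4: p = 45/130 = 0.3462, -p*log2(p) = 0.5298
H = sum of terms = 1.7863
Rounded to 2 decimals: 1.79

1.79


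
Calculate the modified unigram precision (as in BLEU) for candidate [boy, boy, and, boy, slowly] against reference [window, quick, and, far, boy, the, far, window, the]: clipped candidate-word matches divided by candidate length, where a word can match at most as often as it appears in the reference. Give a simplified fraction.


Reference word counts: {'and': 1, 'boy': 1, 'far': 2, 'quick': 1, 'the': 2, 'window': 2}
Checking each candidate word (with clipping):
  'boy' -> in reference (ref count 1, used 1/1) -> match (matches: 1)
  'boy' -> ref count 1 already used up (1/1) -> clipped, no match (matches: 1)
  'and' -> in reference (ref count 1, used 1/1) -> match (matches: 2)
  'boy' -> ref count 1 already used up (1/1) -> clipped, no match (matches: 2)
  'slowly' -> not in reference -> no match (matches: 2)
Clipped matches: 2, Candidate length: 5
Precision = 2/5

2/5


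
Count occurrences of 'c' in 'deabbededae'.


Scanning 'deabbededae' for 'c':
  No matches found.
Total occurrences of 'c': 0

0


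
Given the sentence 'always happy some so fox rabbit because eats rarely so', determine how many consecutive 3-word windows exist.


Word trigrams from [10] words:
  Trigram 1: (always happy some)
  Trigram 2: (happy some so)
  Trigram 3: (some so fox)
  Trigram 4: (so fox rabbit)
  Trigram 5: (fox rabbit because)
  Trigram 6: (rabbit because eats)
  Trigram 7: (because eats rarely)
  Trigram 8: (eats rarely so)
Total word trigrams: 10 - 2 = 8

8


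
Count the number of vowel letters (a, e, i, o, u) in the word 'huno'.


Scanning each character of 'huno':
  Position 1: 'h' -> consonant (running count: 0)
  Position 2: 'u' -> vowel (running count: 1)
  Position 3: 'n' -> consonant (running count: 1)
  Position 4: 'o' -> vowel (running count: 2)
Total vowels: 2

2


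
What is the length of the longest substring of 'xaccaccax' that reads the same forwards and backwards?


Scanning 'xaccaccax' for palindromic substrings.
Substring at positions 0-8: 'xaccaccax'.
Check: reverse('xaccaccax') = 'xaccaccax' -> palindrome confirmed.
No longer palindromic substring exists; longest length = 9

9


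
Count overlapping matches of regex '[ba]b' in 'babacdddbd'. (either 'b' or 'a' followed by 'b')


Pattern: [ba]b means either 'b' or 'a' followed by 'b'.
Scanning 'babacdddbd' position-by-position:
  Pos 0: window 'ba' -> no
  Pos 1: window 'ab' -> MATCH
  Pos 2: window 'ba' -> no
  Pos 3: window 'ac' -> no
  Pos 4: window 'cd' -> no
  Pos 5: window 'dd' -> no
  Pos 6: window 'dd' -> no
  Pos 7: window 'db' -> no
  Pos 8: window 'bd' -> no
  Pos 9: window 'd' -> no
Total matches: 1

1


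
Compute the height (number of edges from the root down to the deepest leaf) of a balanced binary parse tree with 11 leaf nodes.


In a balanced binary tree with n leaves the deepest leaf is ceil(log2(n)) edges below the root.
log2(11) = 3.4594
ceil(3.4594) = 4
height (edges) = 4

4


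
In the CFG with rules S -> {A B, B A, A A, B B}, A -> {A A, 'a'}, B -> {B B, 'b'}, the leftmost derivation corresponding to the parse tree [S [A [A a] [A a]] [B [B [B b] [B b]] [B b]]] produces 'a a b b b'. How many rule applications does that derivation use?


Every bracketed nonterminal node [X ...] in the tree is produced by exactly one rule application.
Reading the tree off as a leftmost derivation:
  Step 1: S  =>  A B   (applied S -> A B)
  Step 2: A B  =>  A A B   (applied A -> A A)
  Step 3: A A B  =>  a A B   (applied A -> a)
  Step 4: a A B  =>  a a B   (applied A -> a)
  Step 5: a a B  =>  a a B B   (applied B -> B B)
  Step 6: a a B B  =>  a a B B B   (applied B -> B B)
  Step 7: a a B B B  =>  a a b B B   (applied B -> b)
  Step 8: a a b B B  =>  a a b b B   (applied B -> b)
  Step 9: a a b b B  =>  a a b b b   (applied B -> b)
Final yield: a a b b b
Total rewrite steps: 9

9


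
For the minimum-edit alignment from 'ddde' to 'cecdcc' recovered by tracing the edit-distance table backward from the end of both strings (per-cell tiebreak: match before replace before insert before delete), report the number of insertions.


Edit distance = 5. Backtracking from cell (4, 6) with preference match > replace > insert > delete,
then listing the resulting alignment 'ddde' -> 'cecdcc' left to right:
  Step 1: insert 'c' [insertion #1]
  Step 2: insert 'e' [insertion #2]
  Step 3: replace d->c
  Step 4: keep 'd'
  Step 5: replace d->c
  Step 6: replace e->c
Total insertions: 2

2


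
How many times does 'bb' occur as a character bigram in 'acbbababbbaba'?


Scanning 'acbbababbbaba' for bigram 'bb':
  Position 0: 'ac' -> no
  Position 1: 'cb' -> no
  Position 2: 'bb' -> MATCH
  Position 3: 'ba' -> no
  Position 4: 'ab' -> no
  Position 5: 'ba' -> no
  Position 6: 'ab' -> no
  Position 7: 'bb' -> MATCH
  Position 8: 'bb' -> MATCH
  Position 9: 'ba' -> no
  Position 10: 'ab' -> no
  Position 11: 'ba' -> no
Total matches: 3

3


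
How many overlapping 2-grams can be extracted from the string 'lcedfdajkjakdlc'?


String 'lcedfdajkjakdlc' has length L = 15.
Number of overlapping n-grams = L - n + 1
Substituting: 15 - 2 + 1 = 14

14


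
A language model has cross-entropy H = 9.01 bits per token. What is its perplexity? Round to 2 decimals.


Perplexity formula: PP = 2^H
H = 9.01
PP = 2^9.01
Decompose: 2^9.01 = 2^9 * 2^0.01
2^9 = 512, 2^0.01 ~ 1.0069556
PP ~ 512 * 1.0069556 = 515.5612672
Rounded to 2 decimals: 515.56

515.56


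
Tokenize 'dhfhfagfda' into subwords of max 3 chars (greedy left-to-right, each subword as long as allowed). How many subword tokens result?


'dhfhfagfda' has 10 characters.
Chunking with max size 3:
  Chunk 1: 'dhf' (positions 0-2)
  Chunk 2: 'hfa' (positions 3-5)
  Chunk 3: 'gfd' (positions 6-8)
  Chunk 4: 'a' (positions 9-9)
Total chunks: ceil(10 / 3) = 4

4


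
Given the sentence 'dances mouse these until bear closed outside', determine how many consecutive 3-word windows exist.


Word trigrams from [7] words:
  Trigram 1: (dances mouse these)
  Trigram 2: (mouse these until)
  Trigram 3: (these until bear)
  Trigram 4: (until bear closed)
  Trigram 5: (bear closed outside)
Total word trigrams: 7 - 2 = 5

5


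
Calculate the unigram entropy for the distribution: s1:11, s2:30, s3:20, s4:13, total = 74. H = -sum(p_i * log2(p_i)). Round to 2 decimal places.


Computing entropy H = -sum(p_i * log2(p_i)):
  s1: p = 11/74 = 0.1486, -p*log2(p) = 0.4088
  s2: p = 30/74 = 0.4054, -p*log2(p) = 0.5281
  s3: p = 20/74 = 0.2703, -p*log2(p) = 0.5101
  s4: p = 13/74 = 0.1757, -p*log2(p) = 0.4408
H = sum of terms = 1.8878
Rounded to 2 decimals: 1.89

1.89


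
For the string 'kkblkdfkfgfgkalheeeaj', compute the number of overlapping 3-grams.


String 'kkblkdfkfgfgkalheeeaj' has length L = 21.
Number of overlapping n-grams = L - n + 1
Substituting: 21 - 3 + 1 = 19

19


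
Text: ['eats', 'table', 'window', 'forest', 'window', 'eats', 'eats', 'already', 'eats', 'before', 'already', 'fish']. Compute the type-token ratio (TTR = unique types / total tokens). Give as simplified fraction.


Tokens: 12
Unique types: ('already', 'before', 'eats', 'fish', 'forest', 'table', 'window') = 7
TTR = 7/12
Already in lowest terms.

7/12


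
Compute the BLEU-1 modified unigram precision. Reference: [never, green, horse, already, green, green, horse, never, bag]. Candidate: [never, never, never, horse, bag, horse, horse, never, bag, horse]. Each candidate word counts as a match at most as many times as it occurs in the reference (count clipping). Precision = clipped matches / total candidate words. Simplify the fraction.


Reference word counts: {'already': 1, 'bag': 1, 'green': 3, 'horse': 2, 'never': 2}
Checking each candidate word (with clipping):
  'never' -> in reference (ref count 2, used 1/2) -> match (matches: 1)
  'never' -> in reference (ref count 2, used 2/2) -> match (matches: 2)
  'never' -> ref count 2 already used up (2/2) -> clipped, no match (matches: 2)
  'horse' -> in reference (ref count 2, used 1/2) -> match (matches: 3)
  'bag' -> in reference (ref count 1, used 1/1) -> match (matches: 4)
  'horse' -> in reference (ref count 2, used 2/2) -> match (matches: 5)
  'horse' -> ref count 2 already used up (2/2) -> clipped, no match (matches: 5)
  'never' -> ref count 2 already used up (2/2) -> clipped, no match (matches: 5)
  'bag' -> ref count 1 already used up (1/1) -> clipped, no match (matches: 5)
  'horse' -> ref count 2 already used up (2/2) -> clipped, no match (matches: 5)
Clipped matches: 5, Candidate length: 10
Precision = 5/10 = 1/2

1/2


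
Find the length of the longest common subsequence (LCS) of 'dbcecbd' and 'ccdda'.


DP table for LCS of 'dbcecbd' and 'ccdda':
       c  c  d  d  a
    0  0  0  0  0  0
  d 0  0  0  1  1  1
  b 0  0  0  1  1  1
  c 0  1  1  1  1  1
  e 0  1  1  1  1  1
  c 0  1  2  2  2  2
  b 0  1  2  2  2  2
  d 0  1  2  3  3  3
LCS: 'ccd'
LCS length = 3

3
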